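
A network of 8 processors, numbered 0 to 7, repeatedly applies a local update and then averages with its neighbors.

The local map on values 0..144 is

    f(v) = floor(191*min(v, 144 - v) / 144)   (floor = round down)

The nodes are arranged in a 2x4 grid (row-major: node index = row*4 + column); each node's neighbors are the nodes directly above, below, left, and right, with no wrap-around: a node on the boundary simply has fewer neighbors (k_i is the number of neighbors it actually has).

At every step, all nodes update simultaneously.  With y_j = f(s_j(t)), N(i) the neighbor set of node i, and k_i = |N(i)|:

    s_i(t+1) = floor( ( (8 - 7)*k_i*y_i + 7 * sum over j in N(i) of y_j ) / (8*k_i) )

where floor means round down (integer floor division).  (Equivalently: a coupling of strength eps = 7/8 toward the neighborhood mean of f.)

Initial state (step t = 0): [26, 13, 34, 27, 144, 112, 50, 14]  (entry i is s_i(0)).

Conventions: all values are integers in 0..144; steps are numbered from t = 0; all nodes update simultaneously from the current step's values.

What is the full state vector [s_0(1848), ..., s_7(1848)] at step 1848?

Answer: [66, 66, 66, 66, 66, 66, 66, 66]
Key observation: The state at step 13, [92, 92, 92, 92, 92, 92, 92, 92], reappears at step 23: the system is in a cycle of period 10 from step 13 on.  Therefore the state at step 1848 equals the state at step 13 + ((1848 - 13) mod 10) = 18, which is [66, 66, 66, 66, 66, 66, 66, 66].

Derivation:
t=0: [26, 13, 34, 27, 144, 112, 50, 14]
t=1: [11, 37, 40, 31, 33, 29, 38, 46]
t=2: [42, 36, 47, 55, 28, 46, 50, 47]
t=3: [43, 57, 61, 63, 55, 51, 62, 68]
t=4: [71, 68, 80, 84, 63, 75, 79, 83]
t=5: [87, 89, 84, 81, 91, 86, 85, 82]
t=6: [71, 76, 77, 80, 74, 73, 78, 80]
t=7: [91, 91, 87, 85, 93, 90, 88, 85]
t=8: [68, 71, 74, 76, 70, 70, 74, 76]
t=9: [92, 91, 92, 90, 91, 92, 91, 90]
t=10: [69, 68, 70, 69, 68, 69, 69, 70]
t=11: [90, 91, 90, 91, 90, 90, 91, 91]
t=12: [70, 70, 70, 70, 71, 70, 70, 70]
t=13: [92, 92, 92, 92, 92, 92, 92, 92]
t=14: [68, 68, 68, 68, 68, 68, 68, 68]
t=15: [90, 90, 90, 90, 90, 90, 90, 90]
t=16: [71, 71, 71, 71, 71, 71, 71, 71]
t=17: [94, 94, 94, 94, 94, 94, 94, 94]
t=18: [66, 66, 66, 66, 66, 66, 66, 66]
t=19: [87, 87, 87, 87, 87, 87, 87, 87]
t=20: [75, 75, 75, 75, 75, 75, 75, 75]
t=21: [91, 91, 91, 91, 91, 91, 91, 91]
t=22: [70, 70, 70, 70, 70, 70, 70, 70]
t=23: [92, 92, 92, 92, 92, 92, 92, 92]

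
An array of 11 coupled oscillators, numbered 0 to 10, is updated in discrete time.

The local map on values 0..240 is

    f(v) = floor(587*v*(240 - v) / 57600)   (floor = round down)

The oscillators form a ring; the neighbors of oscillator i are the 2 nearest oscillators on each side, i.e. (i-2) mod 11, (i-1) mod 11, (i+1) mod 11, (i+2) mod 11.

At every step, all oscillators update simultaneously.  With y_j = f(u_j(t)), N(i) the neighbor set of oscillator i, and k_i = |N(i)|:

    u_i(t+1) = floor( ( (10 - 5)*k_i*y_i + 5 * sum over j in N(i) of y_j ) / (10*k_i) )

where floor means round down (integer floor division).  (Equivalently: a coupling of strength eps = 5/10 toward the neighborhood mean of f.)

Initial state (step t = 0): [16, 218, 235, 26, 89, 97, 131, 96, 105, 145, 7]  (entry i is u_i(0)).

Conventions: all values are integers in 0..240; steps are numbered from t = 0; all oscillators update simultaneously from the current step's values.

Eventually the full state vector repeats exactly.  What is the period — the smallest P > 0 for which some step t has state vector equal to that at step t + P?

Answer: 2
Key observation: The state at step 4, [141, 142, 141, 141, 141, 141, 141, 141, 141, 141, 141], reappears at step 6 — and no state repeats earlier — so the cycle the system enters has period 2.

Derivation:
t=0: [16, 218, 235, 26, 89, 97, 131, 96, 105, 145, 7]
t=1: [44, 38, 40, 70, 112, 130, 142, 141, 127, 112, 54]
t=2: [94, 87, 94, 116, 134, 141, 142, 143, 139, 132, 108]
t=3: [140, 138, 140, 143, 143, 142, 141, 141, 143, 143, 142]
t=4: [141, 142, 141, 141, 141, 141, 141, 141, 141, 141, 141]
t=5: [141, 141, 141, 141, 142, 142, 142, 142, 142, 142, 141]
t=6: [141, 142, 141, 141, 141, 141, 141, 141, 141, 141, 141]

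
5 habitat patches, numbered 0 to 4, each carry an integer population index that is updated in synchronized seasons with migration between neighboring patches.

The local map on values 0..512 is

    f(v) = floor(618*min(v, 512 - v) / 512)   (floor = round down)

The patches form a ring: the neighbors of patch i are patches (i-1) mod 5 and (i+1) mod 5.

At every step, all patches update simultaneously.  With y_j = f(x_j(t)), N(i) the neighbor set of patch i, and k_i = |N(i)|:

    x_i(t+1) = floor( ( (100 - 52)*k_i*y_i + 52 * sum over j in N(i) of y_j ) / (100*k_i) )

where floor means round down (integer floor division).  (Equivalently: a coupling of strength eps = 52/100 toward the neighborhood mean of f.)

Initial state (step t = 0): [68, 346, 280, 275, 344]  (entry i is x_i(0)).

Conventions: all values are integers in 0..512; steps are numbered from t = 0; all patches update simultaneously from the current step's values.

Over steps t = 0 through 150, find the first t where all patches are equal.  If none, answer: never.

Simulating step by step:
t=0: [68, 346, 280, 275, 344]  (not all equal)
t=1: [143, 190, 260, 262, 192]  (not all equal)
t=2: [202, 233, 283, 283, 233]  (not all equal)
t=3: [262, 269, 277, 277, 269]  (not all equal)
t=4: [296, 292, 285, 285, 292]  (not all equal)
t=5: [262, 265, 270, 270, 265]  (not all equal)
t=6: [299, 297, 293, 293, 297]  (not all equal)
t=7: [258, 259, 262, 262, 259]  (not all equal)
t=8: [305, 304, 302, 302, 304]  (not all equal)
t=9: [250, 251, 252, 252, 251]  (not all equal)
t=10: [301, 302, 303, 303, 302]  (not all equal)
t=11: [253, 253, 252, 252, 253]  (not all equal)
t=12: [305, 304, 304, 304, 304]  (not all equal)
t=13: [250, 250, 251, 251, 250]  (not all equal)
t=14: [301, 301, 301, 301, 301]  (all equal)

Answer: 14
Key observation: Synchronization is absorbing here: once all patches are equal they stay equal, and step 14 is the first all-equal step.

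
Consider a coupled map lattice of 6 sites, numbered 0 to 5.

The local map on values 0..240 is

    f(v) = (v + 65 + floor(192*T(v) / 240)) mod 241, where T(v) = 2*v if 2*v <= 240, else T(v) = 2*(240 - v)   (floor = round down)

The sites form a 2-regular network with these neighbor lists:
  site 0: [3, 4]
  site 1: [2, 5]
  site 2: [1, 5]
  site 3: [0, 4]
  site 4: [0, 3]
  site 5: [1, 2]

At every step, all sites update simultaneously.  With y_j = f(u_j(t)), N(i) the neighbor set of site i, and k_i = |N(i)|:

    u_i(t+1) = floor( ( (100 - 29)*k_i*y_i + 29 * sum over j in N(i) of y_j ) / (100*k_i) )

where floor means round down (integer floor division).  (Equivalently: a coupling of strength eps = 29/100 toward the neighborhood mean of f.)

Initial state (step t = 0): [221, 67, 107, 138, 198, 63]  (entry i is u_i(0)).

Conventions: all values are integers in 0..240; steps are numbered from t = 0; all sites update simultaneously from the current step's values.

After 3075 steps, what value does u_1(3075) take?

Answer: u_1(3075) = 130
Key observation: The state at step 17, [130, 130, 130, 130, 130, 130], reappears at step 18: the system is in a cycle of period 1 from step 17 on.  Therefore the state at step 3075 equals the state at step 17 + ((3075 - 17) mod 1) = 17, which is [130, 130, 130, 130, 130, 130].

Derivation:
t=0: [221, 67, 107, 138, 198, 63]
t=1: [84, 217, 140, 112, 92, 211]
t=2: [55, 84, 110, 96, 67, 86]
t=3: [192, 52, 91, 116, 210, 55]
t=4: [95, 180, 101, 113, 89, 185]
t=5: [75, 97, 89, 101, 66, 95]
t=6: [60, 72, 60, 98, 182, 69]
t=7: [182, 40, 158, 101, 112, 35]
t=8: [98, 158, 127, 91, 108, 151]
t=9: [79, 116, 126, 68, 93, 118]
t=10: [30, 126, 130, 13, 50, 129]
t=11: [144, 131, 130, 118, 173, 130]
t=12: [119, 129, 129, 124, 110, 129]
t=13: [129, 130, 130, 129, 116, 130]
t=14: [129, 130, 130, 129, 126, 130]
t=15: [130, 130, 130, 130, 131, 130]
t=16: [129, 130, 130, 129, 129, 130]
t=17: [130, 130, 130, 130, 130, 130]
t=18: [130, 130, 130, 130, 130, 130]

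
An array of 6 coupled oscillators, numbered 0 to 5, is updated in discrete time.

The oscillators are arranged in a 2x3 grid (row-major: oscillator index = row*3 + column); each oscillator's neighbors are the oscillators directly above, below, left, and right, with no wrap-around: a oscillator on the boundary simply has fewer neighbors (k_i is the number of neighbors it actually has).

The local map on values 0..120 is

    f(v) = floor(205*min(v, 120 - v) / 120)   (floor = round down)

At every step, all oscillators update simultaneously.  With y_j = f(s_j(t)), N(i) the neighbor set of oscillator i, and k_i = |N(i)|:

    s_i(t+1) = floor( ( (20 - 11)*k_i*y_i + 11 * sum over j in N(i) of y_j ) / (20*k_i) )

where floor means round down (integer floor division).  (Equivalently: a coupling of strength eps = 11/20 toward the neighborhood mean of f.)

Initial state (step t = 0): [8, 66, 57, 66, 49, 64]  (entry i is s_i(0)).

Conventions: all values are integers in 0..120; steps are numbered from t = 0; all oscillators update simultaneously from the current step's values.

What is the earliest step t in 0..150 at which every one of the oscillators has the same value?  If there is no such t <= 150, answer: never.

Simulating step by step:
t=0: [8, 66, 57, 66, 49, 64]  (not all equal)
t=1: [56, 76, 95, 67, 88, 92]  (not all equal)
t=2: [88, 68, 52, 81, 63, 47]  (not all equal)
t=3: [66, 83, 85, 71, 86, 86]  (not all equal)
t=4: [81, 66, 59, 78, 63, 58]  (not all equal)
t=5: [74, 89, 97, 76, 91, 98]  (not all equal)
t=6: [70, 53, 42, 68, 52, 40]  (not all equal)
t=7: [87, 85, 75, 87, 84, 74]  (not all equal)
t=8: [56, 61, 71, 57, 62, 72]  (not all equal)
t=9: [96, 95, 87, 97, 95, 86]  (not all equal)
t=10: [40, 44, 52, 40, 44, 53]  (not all equal)
t=11: [69, 76, 84, 69, 76, 85]  (not all equal)
t=12: [83, 74, 64, 83, 74, 63]  (not all equal)
t=13: [67, 78, 90, 67, 78, 91]  (not all equal)
t=14: [84, 70, 55, 84, 70, 55]  (not all equal)
t=15: [67, 82, 90, 67, 82, 90]  (not all equal)
t=16: [82, 66, 54, 82, 66, 54]  (not all equal)
t=17: [71, 86, 92, 71, 86, 92]  (not all equal)
t=18: [76, 60, 50, 76, 60, 50]  (not all equal)
t=19: [82, 93, 89, 82, 93, 89]  (not all equal)
t=20: [59, 50, 50, 59, 50, 50]  (not all equal)
t=21: [95, 87, 85, 95, 87, 85]  (not all equal)
t=22: [45, 53, 58, 45, 53, 58]  (not all equal)
t=23: [79, 89, 96, 79, 89, 96]  (not all equal)
t=24: [65, 53, 44, 65, 53, 44]  (not all equal)
t=25: [92, 87, 79, 92, 87, 79]  (not all equal)
t=26: [49, 56, 66, 49, 56, 66]  (not all equal)
t=27: [86, 92, 92, 86, 92, 92]  (not all equal)
t=28: [54, 49, 47, 54, 49, 47]  (not all equal)
t=29: [89, 84, 80, 89, 84, 80]  (not all equal)
t=30: [54, 60, 66, 54, 60, 66]  (not all equal)
t=31: [94, 98, 94, 94, 98, 94]  (not all equal)
t=32: [42, 39, 42, 42, 39, 42]  (not all equal)
t=33: [69, 67, 69, 69, 67, 69]  (not all equal)
t=34: [87, 88, 87, 87, 88, 87]  (not all equal)
t=35: [55, 54, 55, 55, 54, 55]  (not all equal)
t=36: [92, 92, 92, 92, 92, 92]  (all equal)

Answer: 36
Key observation: Synchronization is absorbing here: once all oscillators are equal they stay equal, and step 36 is the first all-equal step.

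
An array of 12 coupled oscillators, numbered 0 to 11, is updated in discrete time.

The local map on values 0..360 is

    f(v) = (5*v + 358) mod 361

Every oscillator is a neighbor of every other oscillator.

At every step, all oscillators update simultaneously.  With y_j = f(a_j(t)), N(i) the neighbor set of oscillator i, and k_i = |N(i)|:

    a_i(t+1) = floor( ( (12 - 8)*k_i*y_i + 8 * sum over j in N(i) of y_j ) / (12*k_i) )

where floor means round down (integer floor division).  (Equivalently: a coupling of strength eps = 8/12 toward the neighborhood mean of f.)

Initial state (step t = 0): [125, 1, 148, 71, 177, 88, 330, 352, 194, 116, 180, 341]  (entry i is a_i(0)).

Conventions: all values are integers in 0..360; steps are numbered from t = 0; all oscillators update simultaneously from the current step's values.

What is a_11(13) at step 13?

Answer: a_11(13) = 205

Derivation:
t=0: [125, 1, 148, 71, 177, 88, 330, 352, 194, 116, 180, 341]
t=1: [209, 138, 142, 233, 181, 158, 193, 223, 204, 196, 185, 208]
t=2: [247, 249, 254, 182, 209, 178, 226, 168, 241, 230, 215, 246]
t=3: [161, 164, 171, 171, 208, 166, 133, 152, 153, 138, 216, 160]
t=4: [142, 146, 155, 155, 206, 149, 202, 129, 131, 209, 217, 140]
t=5: [254, 161, 174, 174, 243, 166, 238, 237, 239, 247, 258, 252]
t=6: [148, 120, 138, 138, 133, 127, 126, 125, 128, 139, 154, 146]
t=7: [165, 225, 250, 250, 243, 235, 233, 232, 236, 251, 173, 162]
t=8: [107, 91, 125, 125, 115, 104, 101, 100, 106, 126, 118, 103]
t=9: [182, 160, 206, 206, 193, 178, 174, 172, 180, 208, 197, 176]
t=10: [199, 169, 232, 232, 214, 194, 188, 185, 196, 235, 220, 191]
t=11: [202, 161, 149, 149, 223, 195, 187, 183, 198, 153, 132, 191]
t=12: [193, 137, 121, 121, 123, 184, 173, 167, 188, 126, 196, 178]
t=13: [225, 247, 225, 225, 228, 213, 198, 190, 218, 232, 229, 205]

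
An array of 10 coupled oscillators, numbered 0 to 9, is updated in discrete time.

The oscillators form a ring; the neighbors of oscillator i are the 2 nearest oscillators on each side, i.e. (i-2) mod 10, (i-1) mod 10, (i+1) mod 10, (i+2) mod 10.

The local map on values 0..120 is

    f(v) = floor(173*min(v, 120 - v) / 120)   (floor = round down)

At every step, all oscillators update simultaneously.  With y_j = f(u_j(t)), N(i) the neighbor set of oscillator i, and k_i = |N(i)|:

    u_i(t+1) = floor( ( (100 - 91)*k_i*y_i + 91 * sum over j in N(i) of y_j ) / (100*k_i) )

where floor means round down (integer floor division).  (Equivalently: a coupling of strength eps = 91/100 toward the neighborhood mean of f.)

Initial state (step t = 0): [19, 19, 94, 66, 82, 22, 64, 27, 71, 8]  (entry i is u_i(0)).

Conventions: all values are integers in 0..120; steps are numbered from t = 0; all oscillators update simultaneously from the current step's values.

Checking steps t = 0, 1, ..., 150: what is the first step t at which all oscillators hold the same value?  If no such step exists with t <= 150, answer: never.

Simulating step by step:
t=0: [19, 19, 94, 66, 82, 22, 64, 27, 71, 8]  (not all equal)
t=1: [35, 37, 45, 40, 56, 59, 51, 47, 41, 37]  (not all equal)
t=2: [56, 55, 60, 69, 70, 70, 72, 67, 60, 56]  (not all equal)
t=3: [82, 79, 76, 76, 74, 72, 75, 76, 77, 80]  (not all equal)
t=4: [59, 59, 60, 64, 64, 64, 64, 62, 59, 59]  (not all equal)
t=5: [85, 84, 82, 82, 81, 80, 81, 82, 83, 84]  (not all equal)
t=6: [52, 52, 52, 54, 55, 55, 55, 54, 52, 51]  (not all equal)
t=7: [73, 74, 75, 76, 77, 78, 77, 76, 75, 74]  (not all equal)
t=8: [65, 65, 64, 62, 61, 61, 61, 62, 64, 65]  (not all equal)
t=9: [79, 80, 81, 82, 83, 84, 83, 82, 81, 80]  (not all equal)
t=10: [56, 56, 55, 54, 53, 53, 53, 54, 55, 56]  (not all equal)
t=11: [79, 79, 78, 77, 76, 76, 76, 77, 78, 79]  (not all equal)
t=12: [59, 59, 60, 61, 61, 62, 61, 61, 60, 59]  (not all equal)
t=13: [85, 85, 85, 84, 84, 84, 84, 84, 85, 85]  (not all equal)
t=14: [50, 50, 50, 50, 50, 51, 50, 50, 50, 50]  (not all equal)
t=15: [72, 72, 72, 72, 72, 72, 72, 72, 72, 72]  (all equal)

Answer: 15
Key observation: Synchronization is absorbing here: once all oscillators are equal they stay equal, and step 15 is the first all-equal step.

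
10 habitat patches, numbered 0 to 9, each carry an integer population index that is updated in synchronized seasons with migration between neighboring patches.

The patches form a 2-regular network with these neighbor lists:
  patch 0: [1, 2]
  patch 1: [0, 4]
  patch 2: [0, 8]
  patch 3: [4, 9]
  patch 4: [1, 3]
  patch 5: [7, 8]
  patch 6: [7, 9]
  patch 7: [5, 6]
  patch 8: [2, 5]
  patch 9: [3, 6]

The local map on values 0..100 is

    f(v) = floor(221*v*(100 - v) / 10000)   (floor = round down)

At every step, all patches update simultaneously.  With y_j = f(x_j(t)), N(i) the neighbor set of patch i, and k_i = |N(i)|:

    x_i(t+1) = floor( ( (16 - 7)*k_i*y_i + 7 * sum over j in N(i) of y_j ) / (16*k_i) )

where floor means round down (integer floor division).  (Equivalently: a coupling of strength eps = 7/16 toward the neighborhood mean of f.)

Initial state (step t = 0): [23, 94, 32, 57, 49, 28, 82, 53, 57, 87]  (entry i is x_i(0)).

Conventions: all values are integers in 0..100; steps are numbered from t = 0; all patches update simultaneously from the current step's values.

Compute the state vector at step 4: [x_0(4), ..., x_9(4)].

Simulating step by step:
t=0: [23, 94, 32, 57, 49, 28, 82, 53, 57, 87]
t=1: [35, 27, 47, 47, 45, 48, 35, 47, 50, 32]
t=2: [49, 46, 53, 53, 51, 55, 50, 53, 55, 49]
t=3: [54, 54, 54, 55, 54, 54, 55, 54, 54, 55]
t=4: [54, 54, 54, 54, 54, 54, 54, 54, 54, 54]

Answer: [54, 54, 54, 54, 54, 54, 54, 54, 54, 54]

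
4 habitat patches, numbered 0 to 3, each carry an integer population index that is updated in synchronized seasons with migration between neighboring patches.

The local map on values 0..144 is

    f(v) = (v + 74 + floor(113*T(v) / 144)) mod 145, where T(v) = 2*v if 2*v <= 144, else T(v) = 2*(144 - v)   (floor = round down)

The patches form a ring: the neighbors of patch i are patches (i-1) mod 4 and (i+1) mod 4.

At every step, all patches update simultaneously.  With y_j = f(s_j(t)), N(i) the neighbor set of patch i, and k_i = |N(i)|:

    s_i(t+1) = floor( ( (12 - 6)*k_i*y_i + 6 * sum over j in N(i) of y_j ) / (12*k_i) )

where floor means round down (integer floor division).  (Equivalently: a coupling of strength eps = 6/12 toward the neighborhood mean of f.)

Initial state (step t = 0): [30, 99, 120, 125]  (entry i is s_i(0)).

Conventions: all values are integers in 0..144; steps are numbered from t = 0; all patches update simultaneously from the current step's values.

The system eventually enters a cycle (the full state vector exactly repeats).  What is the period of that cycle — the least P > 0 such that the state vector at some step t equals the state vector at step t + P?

Simulating step by step:
t=0: [30, 99, 120, 125]
t=1: [48, 72, 88, 64]
t=2: [77, 96, 103, 85]
t=3: [107, 101, 99, 104]
t=4: [95, 96, 97, 95]
t=5: [100, 99, 99, 99]
t=6: [98, 98, 98, 98]
t=7: [99, 99, 99, 99]
t=8: [98, 98, 98, 98]

Answer: 2
Key observation: The state at step 6, [98, 98, 98, 98], reappears at step 8 — and no state repeats earlier — so the cycle the system enters has period 2.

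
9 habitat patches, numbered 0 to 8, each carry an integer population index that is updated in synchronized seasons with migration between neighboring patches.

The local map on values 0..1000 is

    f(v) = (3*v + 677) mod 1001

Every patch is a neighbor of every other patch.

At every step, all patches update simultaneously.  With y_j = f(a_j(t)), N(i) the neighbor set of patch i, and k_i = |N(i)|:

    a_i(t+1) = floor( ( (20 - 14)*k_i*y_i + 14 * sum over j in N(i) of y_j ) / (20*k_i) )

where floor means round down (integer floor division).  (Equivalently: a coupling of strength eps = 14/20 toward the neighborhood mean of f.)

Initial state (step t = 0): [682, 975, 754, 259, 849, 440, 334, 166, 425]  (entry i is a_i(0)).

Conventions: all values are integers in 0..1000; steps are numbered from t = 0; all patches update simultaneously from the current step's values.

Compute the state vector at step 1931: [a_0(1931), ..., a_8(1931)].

Answer: [404, 404, 404, 404, 404, 404, 404, 404, 404]
Key observation: The state at step 19, [338, 338, 338, 338, 338, 338, 338, 338, 338], reappears at step 25: the system is in a cycle of period 6 from step 19 on.  Therefore the state at step 1931 equals the state at step 19 + ((1931 - 19) mod 6) = 23, which is [404, 404, 404, 404, 404, 404, 404, 404, 404].

Derivation:
t=0: [682, 975, 754, 259, 849, 440, 334, 166, 425]
t=1: [654, 628, 700, 597, 548, 713, 645, 538, 703]
t=2: [595, 578, 624, 558, 527, 632, 589, 521, 626]
t=3: [432, 421, 450, 408, 389, 456, 428, 385, 452]
t=4: [691, 684, 490, 676, 664, 494, 689, 661, 491]
t=5: [569, 565, 441, 560, 552, 444, 568, 550, 442]
t=6: [356, 354, 487, 350, 345, 277, 356, 344, 275]
t=7: [640, 639, 511, 636, 633, 590, 640, 633, 589]
t=8: [529, 529, 447, 527, 525, 497, 529, 525, 497]
t=9: [221, 221, 168, 219, 218, 200, 221, 218, 200]
t=10: [311, 311, 278, 310, 310, 298, 311, 310, 298]
t=11: [592, 592, 571, 592, 592, 584, 592, 592, 584]
t=12: [441, 441, 427, 441, 441, 436, 441, 441, 436]
t=13: [992, 992, 983, 992, 992, 989, 992, 992, 989]
t=14: [646, 646, 640, 646, 646, 644, 646, 646, 644]
t=15: [610, 610, 606, 610, 610, 609, 610, 610, 609]
t=16: [503, 503, 500, 503, 503, 502, 503, 503, 502]
t=17: [182, 182, 180, 182, 182, 182, 182, 182, 182]
t=18: [221, 221, 220, 221, 221, 221, 221, 221, 221]
t=19: [338, 338, 338, 338, 338, 338, 338, 338, 338]
t=20: [690, 690, 690, 690, 690, 690, 690, 690, 690]
t=21: [745, 745, 745, 745, 745, 745, 745, 745, 745]
t=22: [910, 910, 910, 910, 910, 910, 910, 910, 910]
t=23: [404, 404, 404, 404, 404, 404, 404, 404, 404]
t=24: [888, 888, 888, 888, 888, 888, 888, 888, 888]
t=25: [338, 338, 338, 338, 338, 338, 338, 338, 338]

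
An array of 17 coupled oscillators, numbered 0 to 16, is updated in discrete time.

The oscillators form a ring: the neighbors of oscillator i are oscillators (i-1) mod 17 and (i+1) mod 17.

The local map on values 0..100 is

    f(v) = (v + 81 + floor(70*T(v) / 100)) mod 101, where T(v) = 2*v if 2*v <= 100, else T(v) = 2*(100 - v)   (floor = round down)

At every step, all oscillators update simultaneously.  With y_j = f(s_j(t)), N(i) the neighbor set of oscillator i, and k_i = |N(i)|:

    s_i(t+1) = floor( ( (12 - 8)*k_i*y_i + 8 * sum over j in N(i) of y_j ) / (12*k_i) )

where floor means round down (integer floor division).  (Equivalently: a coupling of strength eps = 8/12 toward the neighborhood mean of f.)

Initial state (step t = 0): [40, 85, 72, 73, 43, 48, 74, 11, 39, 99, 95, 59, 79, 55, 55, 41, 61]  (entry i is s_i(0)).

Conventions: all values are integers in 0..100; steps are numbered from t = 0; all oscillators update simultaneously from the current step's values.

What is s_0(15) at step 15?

Answer: s_0(15) = 85

Derivation:
t=0: [40, 85, 72, 73, 43, 48, 74, 11, 39, 99, 95, 59, 79, 55, 55, 41, 61]
t=1: [85, 84, 89, 88, 89, 89, 63, 56, 53, 78, 86, 88, 94, 94, 91, 90, 83]
t=2: [86, 85, 84, 84, 84, 87, 91, 96, 94, 90, 85, 83, 82, 82, 83, 84, 85]
t=3: [85, 85, 86, 86, 85, 84, 83, 82, 82, 84, 85, 86, 86, 86, 86, 86, 85]
t=4: [86, 85, 85, 85, 85, 86, 86, 86, 86, 86, 85, 85, 85, 85, 85, 85, 85]
t=5: [85, 85, 86, 86, 85, 85, 85, 85, 85, 85, 85, 86, 86, 86, 86, 86, 85]
t=6: [86, 85, 85, 85, 85, 86, 86, 86, 86, 86, 85, 85, 85, 85, 85, 85, 85]
t=7: [85, 85, 86, 86, 85, 85, 85, 85, 85, 85, 85, 86, 86, 86, 86, 86, 85]
t=8: [86, 85, 85, 85, 85, 86, 86, 86, 86, 86, 85, 85, 85, 85, 85, 85, 85]
t=9: [85, 85, 86, 86, 85, 85, 85, 85, 85, 85, 85, 86, 86, 86, 86, 86, 85]
t=10: [86, 85, 85, 85, 85, 86, 86, 86, 86, 86, 85, 85, 85, 85, 85, 85, 85]
t=11: [85, 85, 86, 86, 85, 85, 85, 85, 85, 85, 85, 86, 86, 86, 86, 86, 85]
t=12: [86, 85, 85, 85, 85, 86, 86, 86, 86, 86, 85, 85, 85, 85, 85, 85, 85]
t=13: [85, 85, 86, 86, 85, 85, 85, 85, 85, 85, 85, 86, 86, 86, 86, 86, 85]
t=14: [86, 85, 85, 85, 85, 86, 86, 86, 86, 86, 85, 85, 85, 85, 85, 85, 85]
t=15: [85, 85, 86, 86, 85, 85, 85, 85, 85, 85, 85, 86, 86, 86, 86, 86, 85]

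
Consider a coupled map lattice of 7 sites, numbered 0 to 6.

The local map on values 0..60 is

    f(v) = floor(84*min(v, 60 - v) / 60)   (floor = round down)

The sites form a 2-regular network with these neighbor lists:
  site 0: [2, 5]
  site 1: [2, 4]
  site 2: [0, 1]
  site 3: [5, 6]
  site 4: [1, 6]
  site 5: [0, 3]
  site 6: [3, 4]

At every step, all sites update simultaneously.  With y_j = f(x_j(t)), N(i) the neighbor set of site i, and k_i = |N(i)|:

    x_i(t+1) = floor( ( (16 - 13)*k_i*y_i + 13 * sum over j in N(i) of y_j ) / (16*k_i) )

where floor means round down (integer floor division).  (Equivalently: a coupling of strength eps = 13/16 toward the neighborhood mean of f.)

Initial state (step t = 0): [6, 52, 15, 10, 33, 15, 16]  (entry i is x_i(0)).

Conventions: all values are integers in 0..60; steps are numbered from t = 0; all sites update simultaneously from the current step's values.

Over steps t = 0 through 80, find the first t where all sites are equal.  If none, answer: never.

Answer: 17
Key observation: Synchronization is absorbing here: once all sites are equal they stay equal, and step 17 is the first all-equal step.

Derivation:
t=0: [6, 52, 15, 10, 33, 15, 16]  (not all equal)
t=1: [18, 25, 11, 20, 20, 12, 24]  (not all equal)
t=2: [17, 24, 27, 25, 32, 24, 28]  (not all equal)
t=3: [32, 37, 29, 35, 36, 29, 37]  (not all equal)
t=4: [39, 35, 36, 35, 32, 37, 33]  (not all equal)
t=5: [31, 35, 32, 34, 36, 32, 37]  (not all equal)
t=6: [39, 35, 37, 35, 33, 38, 34]  (not all equal)
t=7: [30, 34, 32, 33, 35, 31, 36]  (not all equal)
t=8: [39, 36, 39, 36, 34, 39, 35]  (not all equal)
t=9: [29, 32, 30, 32, 34, 30, 34]  (not all equal)
t=10: [41, 39, 39, 39, 37, 39, 37]  (not all equal)
t=11: [28, 30, 27, 30, 30, 27, 30]  (not all equal)
t=12: [37, 39, 39, 39, 42, 39, 42]  (not all equal)
t=13: [29, 27, 30, 27, 26, 30, 26]  (not all equal)
t=14: [41, 38, 39, 38, 36, 39, 36]  (not all equal)
t=15: [28, 30, 28, 30, 31, 28, 31]  (not all equal)
t=16: [39, 39, 40, 39, 40, 40, 40]  (not all equal)
t=17: [28, 28, 28, 28, 28, 28, 28]  (all equal)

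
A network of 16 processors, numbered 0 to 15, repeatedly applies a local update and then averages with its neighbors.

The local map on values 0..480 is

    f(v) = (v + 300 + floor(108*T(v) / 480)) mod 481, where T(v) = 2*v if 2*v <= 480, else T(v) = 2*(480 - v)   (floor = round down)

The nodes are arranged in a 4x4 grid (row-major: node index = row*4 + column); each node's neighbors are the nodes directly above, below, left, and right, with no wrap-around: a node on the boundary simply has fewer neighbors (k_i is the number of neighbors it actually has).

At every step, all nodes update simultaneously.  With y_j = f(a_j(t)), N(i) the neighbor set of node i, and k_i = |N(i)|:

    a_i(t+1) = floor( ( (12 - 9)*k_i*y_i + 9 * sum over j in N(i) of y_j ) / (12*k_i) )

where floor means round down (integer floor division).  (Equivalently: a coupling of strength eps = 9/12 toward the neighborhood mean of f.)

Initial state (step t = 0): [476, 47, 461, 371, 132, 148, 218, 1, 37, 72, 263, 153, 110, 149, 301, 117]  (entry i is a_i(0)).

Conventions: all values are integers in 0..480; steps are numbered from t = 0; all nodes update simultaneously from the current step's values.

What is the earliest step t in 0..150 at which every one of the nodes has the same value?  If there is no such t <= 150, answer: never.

Answer: 27
Key observation: Synchronization is absorbing here: once all nodes are equal they stay equal, and step 27 is the first all-equal step.

Derivation:
t=0: [476, 47, 461, 371, 132, 148, 218, 1, 37, 72, 263, 153, 110, 149, 301, 117]  (not all equal)
t=1: [215, 246, 257, 280, 173, 180, 183, 178, 306, 213, 190, 247, 260, 274, 220, 207]  (not all equal)
t=2: [122, 139, 154, 142, 120, 104, 101, 130, 144, 137, 120, 115, 190, 157, 134, 145]  (not all equal)
t=3: [304, 247, 133, 24, 356, 291, 293, 235, 153, 191, 295, 244, 50, 42, 140, 186]  (not all equal)
t=4: [200, 144, 177, 147, 166, 178, 154, 214, 184, 172, 139, 153, 243, 212, 166, 93]  (not all equal)
t=5: [59, 72, 44, 84, 82, 56, 66, 60, 95, 74, 44, 155, 121, 105, 159, 145]  (not all equal)
t=6: [404, 383, 395, 386, 405, 399, 378, 311, 434, 407, 258, 205, 452, 345, 223, 41]  (not all equal)
t=7: [252, 252, 246, 233, 260, 251, 227, 202, 267, 238, 186, 214, 257, 226, 225, 186]  (not all equal)
t=8: [174, 172, 161, 144, 176, 167, 138, 136, 174, 151, 131, 104, 166, 157, 116, 124]  (not all equal)
t=9: [71, 63, 41, 32, 69, 52, 30, 128, 60, 44, 184, 238, 58, 152, 250, 464]  (not all equal)
t=10: [397, 381, 359, 222, 391, 374, 240, 214, 383, 256, 216, 135, 255, 239, 146, 198]  (not all equal)
t=11: [248, 242, 195, 170, 247, 216, 179, 112, 211, 190, 105, 95, 197, 136, 108, 43]  (not all equal)
t=12: [169, 143, 103, 227, 149, 128, 234, 260, 123, 159, 312, 428, 78, 167, 321, 425]  (not all equal)
t=13: [38, 135, 195, 272, 145, 51, 196, 188, 243, 152, 180, 230, 305, 183, 186, 247]  (not all equal)
t=14: [104, 210, 100, 118, 231, 127, 146, 132, 109, 141, 91, 123, 145, 103, 105, 132]  (not all equal)
t=15: [216, 255, 267, 288, 266, 62, 174, 247, 165, 257, 292, 232, 347, 238, 335, 351]  (not all equal)
t=16: [166, 219, 155, 179, 190, 210, 193, 147, 160, 195, 165, 187, 139, 196, 201, 197]  (not all equal)
t=17: [101, 90, 88, 47, 81, 111, 72, 74, 66, 88, 89, 71, 62, 83, 93, 101]  (not all equal)
t=18: [429, 440, 407, 404, 429, 429, 424, 395, 407, 426, 419, 421, 402, 417, 432, 425]  (not all equal)
t=19: [272, 268, 265, 255, 267, 270, 262, 260, 263, 265, 267, 262, 259, 265, 267, 268]  (not all equal)
t=20: [182, 182, 179, 178, 181, 181, 180, 177, 179, 180, 180, 180, 178, 179, 181, 180]  (not all equal)
t=21: [81, 80, 79, 76, 80, 80, 78, 78, 79, 79, 80, 78, 77, 79, 79, 80]  (not all equal)
t=22: [416, 415, 413, 412, 415, 415, 414, 412, 413, 414, 414, 414, 413, 413, 415, 414]  (not all equal)
t=23: [263, 262, 262, 261, 262, 262, 262, 261, 262, 262, 262, 261, 262, 262, 262, 262]  (not all equal)
t=24: [179, 179, 178, 178, 179, 179, 178, 178, 179, 179, 178, 178, 179, 179, 179, 178]  (not all equal)
t=25: [78, 77, 77, 77, 78, 77, 77, 77, 78, 77, 77, 77, 78, 78, 77, 77]  (not all equal)
t=26: [412, 411, 411, 411, 412, 411, 411, 411, 412, 411, 411, 411, 413, 412, 411, 411]  (not all equal)
t=27: [261, 261, 261, 261, 261, 261, 261, 261, 261, 261, 261, 261, 261, 261, 261, 261]  (all equal)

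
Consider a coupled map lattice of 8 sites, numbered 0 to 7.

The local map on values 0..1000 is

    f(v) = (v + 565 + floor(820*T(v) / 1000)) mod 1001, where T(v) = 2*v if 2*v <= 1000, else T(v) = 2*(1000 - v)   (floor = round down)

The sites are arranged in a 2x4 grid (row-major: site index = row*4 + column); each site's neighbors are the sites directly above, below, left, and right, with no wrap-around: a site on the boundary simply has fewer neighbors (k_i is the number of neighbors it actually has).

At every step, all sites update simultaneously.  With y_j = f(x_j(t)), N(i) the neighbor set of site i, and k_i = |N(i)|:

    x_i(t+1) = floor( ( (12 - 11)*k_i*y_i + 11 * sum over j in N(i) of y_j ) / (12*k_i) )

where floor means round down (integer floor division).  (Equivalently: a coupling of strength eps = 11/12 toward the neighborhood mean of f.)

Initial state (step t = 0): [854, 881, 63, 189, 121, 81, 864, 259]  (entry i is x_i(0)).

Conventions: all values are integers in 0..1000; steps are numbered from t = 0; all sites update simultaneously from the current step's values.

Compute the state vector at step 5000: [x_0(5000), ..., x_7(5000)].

Simulating step by step:
t=0: [854, 881, 63, 189, 121, 81, 864, 259]
t=1: [753, 715, 474, 453, 731, 729, 590, 347]
t=2: [739, 757, 780, 656, 730, 766, 689, 766]
t=3: [727, 716, 751, 714, 723, 737, 714, 768]
t=4: [742, 732, 744, 719, 735, 743, 724, 744]
t=5: [733, 728, 738, 728, 728, 735, 728, 740]
t=6: [737, 733, 737, 731, 733, 737, 731, 737]
t=7: [733, 732, 735, 732, 732, 734, 732, 735]
t=8: [734, 733, 734, 733, 734, 734, 733, 734]
t=9: [734, 734, 734, 734, 734, 734, 734, 734]
t=10: [734, 734, 734, 734, 734, 734, 734, 734]

Answer: [734, 734, 734, 734, 734, 734, 734, 734]
Key observation: The state at step 9, [734, 734, 734, 734, 734, 734, 734, 734], reappears at step 10: the system is in a cycle of period 1 from step 9 on.  Therefore the state at step 5000 equals the state at step 9 + ((5000 - 9) mod 1) = 9, which is [734, 734, 734, 734, 734, 734, 734, 734].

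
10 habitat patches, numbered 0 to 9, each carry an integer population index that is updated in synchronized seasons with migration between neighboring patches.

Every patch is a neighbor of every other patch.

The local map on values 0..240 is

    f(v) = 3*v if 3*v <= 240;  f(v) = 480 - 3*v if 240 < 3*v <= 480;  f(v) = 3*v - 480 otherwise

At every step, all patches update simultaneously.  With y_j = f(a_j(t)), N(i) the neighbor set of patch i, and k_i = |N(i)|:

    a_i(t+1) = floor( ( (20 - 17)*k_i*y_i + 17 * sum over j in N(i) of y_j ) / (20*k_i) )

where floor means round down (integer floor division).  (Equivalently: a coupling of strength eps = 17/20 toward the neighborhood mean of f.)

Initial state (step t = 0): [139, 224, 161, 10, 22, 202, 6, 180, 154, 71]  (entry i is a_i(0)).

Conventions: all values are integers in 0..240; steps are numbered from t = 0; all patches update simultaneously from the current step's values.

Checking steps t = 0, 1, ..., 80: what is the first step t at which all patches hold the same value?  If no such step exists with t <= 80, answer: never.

Answer: 3
Key observation: Synchronization is absorbing here: once all patches are equal they stay equal, and step 3 is the first all-equal step.

Derivation:
t=0: [139, 224, 161, 10, 22, 202, 6, 180, 154, 71]  (not all equal)
t=1: [78, 85, 74, 76, 78, 81, 75, 77, 75, 86]  (not all equal)
t=2: [228, 228, 227, 228, 228, 228, 228, 228, 228, 227]  (not all equal)
t=3: [203, 203, 203, 203, 203, 203, 203, 203, 203, 203]  (all equal)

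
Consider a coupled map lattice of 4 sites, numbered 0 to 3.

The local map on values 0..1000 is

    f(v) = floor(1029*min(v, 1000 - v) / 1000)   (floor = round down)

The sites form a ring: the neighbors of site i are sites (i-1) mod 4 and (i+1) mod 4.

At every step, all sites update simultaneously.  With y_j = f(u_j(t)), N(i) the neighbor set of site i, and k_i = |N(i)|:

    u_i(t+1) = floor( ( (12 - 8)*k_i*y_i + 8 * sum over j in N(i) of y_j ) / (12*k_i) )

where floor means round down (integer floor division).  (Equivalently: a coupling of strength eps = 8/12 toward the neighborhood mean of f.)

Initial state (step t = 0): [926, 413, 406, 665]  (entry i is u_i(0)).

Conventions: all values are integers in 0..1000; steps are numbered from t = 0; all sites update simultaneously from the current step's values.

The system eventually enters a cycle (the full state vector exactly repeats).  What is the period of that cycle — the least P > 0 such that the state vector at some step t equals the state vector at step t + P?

Simulating step by step:
t=0: [926, 413, 406, 665]
t=1: [281, 305, 395, 279]
t=2: [296, 336, 335, 327]
t=3: [328, 331, 341, 328]
t=4: [338, 342, 342, 341]
t=5: [349, 349, 350, 349]
t=6: [359, 359, 359, 359]
t=7: [369, 369, 369, 369]
t=8: [379, 379, 379, 379]
t=9: [389, 389, 389, 389]
t=10: [400, 400, 400, 400]
t=11: [411, 411, 411, 411]
t=12: [422, 422, 422, 422]
t=13: [434, 434, 434, 434]
t=14: [446, 446, 446, 446]
t=15: [458, 458, 458, 458]
t=16: [471, 471, 471, 471]
t=17: [484, 484, 484, 484]
t=18: [498, 498, 498, 498]
t=19: [512, 512, 512, 512]
t=20: [502, 502, 502, 502]
t=21: [512, 512, 512, 512]

Answer: 2
Key observation: The state at step 19, [512, 512, 512, 512], reappears at step 21 — and no state repeats earlier — so the cycle the system enters has period 2.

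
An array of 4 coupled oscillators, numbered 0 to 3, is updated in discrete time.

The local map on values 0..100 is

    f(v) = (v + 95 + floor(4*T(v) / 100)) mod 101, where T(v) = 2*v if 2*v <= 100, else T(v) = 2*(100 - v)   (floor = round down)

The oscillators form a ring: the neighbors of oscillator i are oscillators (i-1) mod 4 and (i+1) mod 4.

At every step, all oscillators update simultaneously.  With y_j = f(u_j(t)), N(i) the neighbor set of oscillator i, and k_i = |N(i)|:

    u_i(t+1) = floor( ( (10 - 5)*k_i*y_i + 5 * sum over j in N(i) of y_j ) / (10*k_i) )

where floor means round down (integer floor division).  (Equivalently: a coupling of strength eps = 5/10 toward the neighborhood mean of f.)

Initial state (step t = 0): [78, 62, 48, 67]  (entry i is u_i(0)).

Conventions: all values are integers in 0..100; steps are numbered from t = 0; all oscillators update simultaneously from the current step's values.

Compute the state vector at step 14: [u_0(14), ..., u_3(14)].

Simulating step by step:
t=0: [78, 62, 48, 67]
t=1: [67, 59, 53, 61]
t=2: [60, 56, 53, 57]
t=3: [55, 53, 51, 53]
t=4: [51, 50, 49, 50]
t=5: [48, 47, 47, 47]
t=6: [44, 44, 44, 44]
t=7: [41, 41, 41, 41]
t=8: [38, 38, 38, 38]
t=9: [35, 35, 35, 35]
t=10: [31, 31, 31, 31]
t=11: [27, 27, 27, 27]
t=12: [23, 23, 23, 23]
t=13: [18, 18, 18, 18]
t=14: [13, 13, 13, 13]

Answer: [13, 13, 13, 13]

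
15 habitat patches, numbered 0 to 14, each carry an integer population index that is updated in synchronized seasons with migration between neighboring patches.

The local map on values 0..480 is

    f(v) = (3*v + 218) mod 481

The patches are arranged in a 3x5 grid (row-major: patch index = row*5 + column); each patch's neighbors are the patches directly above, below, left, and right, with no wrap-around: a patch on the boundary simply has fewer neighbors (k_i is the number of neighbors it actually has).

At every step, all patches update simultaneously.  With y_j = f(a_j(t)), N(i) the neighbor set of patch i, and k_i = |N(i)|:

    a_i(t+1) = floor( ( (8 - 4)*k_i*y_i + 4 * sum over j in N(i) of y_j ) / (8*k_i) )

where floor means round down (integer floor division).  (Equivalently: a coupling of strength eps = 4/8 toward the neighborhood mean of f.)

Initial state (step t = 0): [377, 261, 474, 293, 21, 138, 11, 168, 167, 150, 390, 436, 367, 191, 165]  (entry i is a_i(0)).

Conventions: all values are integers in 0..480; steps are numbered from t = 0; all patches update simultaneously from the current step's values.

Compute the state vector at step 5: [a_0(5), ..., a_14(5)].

Simulating step by step:
t=0: [377, 261, 474, 293, 21, 138, 11, 168, 167, 150, 390, 436, 367, 191, 165]
t=1: [241, 158, 167, 186, 221, 252, 189, 250, 228, 218, 271, 213, 284, 292, 240]
t=2: [285, 272, 204, 324, 371, 144, 227, 136, 313, 408, 131, 268, 139, 230, 359]
t=3: [115, 182, 248, 266, 361, 194, 264, 212, 257, 389, 122, 147, 182, 327, 393]
t=4: [191, 163, 118, 88, 288, 198, 168, 231, 149, 345, 175, 161, 272, 242, 382]
t=5: [294, 220, 155, 66, 133, 301, 271, 288, 240, 263, 268, 205, 221, 341, 389]

Answer: [294, 220, 155, 66, 133, 301, 271, 288, 240, 263, 268, 205, 221, 341, 389]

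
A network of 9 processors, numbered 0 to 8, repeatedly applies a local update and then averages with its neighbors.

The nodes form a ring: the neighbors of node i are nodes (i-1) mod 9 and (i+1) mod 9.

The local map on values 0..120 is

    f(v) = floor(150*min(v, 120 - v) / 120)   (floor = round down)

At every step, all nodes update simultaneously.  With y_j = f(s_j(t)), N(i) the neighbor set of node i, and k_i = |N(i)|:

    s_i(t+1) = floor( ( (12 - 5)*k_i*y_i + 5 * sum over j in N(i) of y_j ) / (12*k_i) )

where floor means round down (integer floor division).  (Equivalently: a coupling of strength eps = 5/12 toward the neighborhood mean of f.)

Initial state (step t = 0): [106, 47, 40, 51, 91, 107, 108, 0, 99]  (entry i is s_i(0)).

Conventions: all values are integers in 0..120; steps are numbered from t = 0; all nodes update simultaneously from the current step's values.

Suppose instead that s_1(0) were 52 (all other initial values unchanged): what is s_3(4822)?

Simulating step by step:
t=0: [106, 52, 40, 51, 91, 107, 108, 0, 99]
t=1: [28, 51, 55, 54, 37, 19, 12, 8, 18]
t=2: [38, 58, 66, 62, 45, 26, 15, 13, 22]
t=3: [48, 65, 69, 67, 54, 34, 20, 18, 28]
t=4: [56, 65, 64, 65, 61, 43, 27, 25, 37]
t=5: [64, 68, 69, 69, 67, 53, 36, 34, 47]
t=6: [66, 65, 63, 63, 65, 61, 48, 45, 57]
t=7: [68, 68, 70, 70, 69, 69, 61, 59, 67]
t=8: [65, 64, 62, 62, 62, 65, 70, 71, 67]
t=9: [68, 70, 71, 72, 71, 67, 63, 62, 65]
t=10: [65, 62, 61, 60, 61, 66, 70, 70, 68]
t=11: [68, 71, 73, 74, 72, 67, 63, 62, 65]
t=12: [64, 61, 58, 57, 60, 65, 70, 70, 68]
t=13: [69, 72, 72, 72, 72, 68, 63, 62, 65]
t=14: [63, 60, 60, 60, 61, 65, 69, 70, 67]
t=15: [70, 74, 75, 74, 72, 68, 63, 63, 66]
t=16: [62, 57, 56, 57, 60, 65, 69, 70, 66]
t=17: [70, 71, 70, 71, 72, 68, 63, 63, 67]
t=18: [62, 61, 61, 61, 61, 65, 69, 69, 66]
t=19: [71, 72, 73, 73, 71, 68, 64, 63, 67]
t=20: [61, 59, 58, 58, 61, 65, 69, 69, 66]
t=21: [71, 72, 72, 72, 71, 68, 64, 63, 67]
t=22: [61, 60, 60, 60, 61, 65, 69, 69, 66]
t=23: [72, 74, 75, 74, 72, 68, 64, 63, 67]
t=24: [60, 57, 56, 57, 60, 65, 69, 69, 65]
t=25: [72, 71, 70, 71, 72, 68, 64, 64, 68]
t=26: [61, 61, 61, 61, 61, 65, 68, 68, 65]
t=27: [71, 73, 73, 73, 71, 68, 65, 65, 68]
t=28: [61, 58, 58, 58, 61, 64, 67, 67, 64]
t=29: [72, 72, 72, 72, 72, 69, 66, 66, 69]
t=30: [60, 60, 60, 60, 60, 63, 66, 66, 63]
t=31: [74, 75, 75, 75, 74, 71, 67, 67, 71]
t=32: [57, 56, 56, 56, 57, 61, 64, 64, 61]
t=33: [71, 70, 70, 70, 71, 71, 70, 70, 71]
t=34: [61, 61, 62, 61, 61, 61, 61, 61, 61]
t=35: [73, 72, 72, 72, 73, 73, 73, 73, 73]
t=36: [58, 59, 60, 59, 58, 58, 58, 58, 58]
t=37: [72, 73, 74, 73, 72, 72, 72, 72, 72]
t=38: [59, 58, 57, 58, 59, 60, 60, 60, 60]
t=39: [73, 72, 71, 72, 73, 74, 75, 75, 74]
t=40: [58, 59, 60, 59, 58, 57, 56, 56, 57]
t=41: [72, 73, 74, 73, 72, 71, 70, 70, 71]
t=42: [59, 58, 57, 58, 59, 61, 61, 61, 61]
t=43: [72, 72, 71, 72, 72, 73, 73, 73, 73]
t=44: [59, 60, 60, 60, 59, 58, 58, 58, 58]
t=45: [73, 74, 75, 74, 73, 72, 72, 72, 72]
t=46: [58, 57, 56, 57, 58, 59, 60, 60, 59]
t=47: [72, 71, 70, 71, 72, 73, 74, 74, 73]
t=48: [59, 61, 61, 61, 59, 58, 57, 57, 58]
t=49: [72, 73, 73, 73, 72, 72, 71, 71, 72]
t=50: [59, 58, 58, 58, 59, 60, 60, 60, 60]
t=51: [73, 72, 72, 72, 73, 74, 75, 75, 74]
t=52: [58, 59, 60, 59, 58, 57, 56, 56, 57]

Answer: s_3(4822) = 57
Key observation: The state at step 40, [58, 59, 60, 59, 58, 57, 56, 56, 57], reappears at step 52: the system is in a cycle of period 12 from step 40 on.  Therefore the state at step 4822 equals the state at step 40 + ((4822 - 40) mod 12) = 46, which is [58, 57, 56, 57, 58, 59, 60, 60, 59].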